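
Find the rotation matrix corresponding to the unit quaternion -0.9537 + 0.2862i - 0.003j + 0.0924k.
[[0.9829, 0.1745, 0.0586], [-0.178, 0.8191, 0.5453], [0.0472, -0.5465, 0.8362]]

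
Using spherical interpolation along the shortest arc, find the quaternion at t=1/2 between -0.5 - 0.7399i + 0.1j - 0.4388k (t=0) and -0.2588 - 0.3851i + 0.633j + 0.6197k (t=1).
-0.4886 - 0.7245i + 0.472j + 0.1165k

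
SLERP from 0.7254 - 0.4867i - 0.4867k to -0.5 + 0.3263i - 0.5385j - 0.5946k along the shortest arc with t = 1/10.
0.7644 - 0.5116i + 0.0738j - 0.3854k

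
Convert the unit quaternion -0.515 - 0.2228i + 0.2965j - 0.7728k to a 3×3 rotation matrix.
[[-0.3703, -0.9281, 0.039], [0.6639, -0.2937, -0.6878], [0.6498, -0.2288, 0.7249]]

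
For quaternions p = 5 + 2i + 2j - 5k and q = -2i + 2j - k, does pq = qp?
No: pq = -5 - 2i + 22j + 3k ≠ -5 - 18i - 2j - 13k = qp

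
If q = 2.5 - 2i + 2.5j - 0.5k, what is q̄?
2.5 + 2i - 2.5j + 0.5k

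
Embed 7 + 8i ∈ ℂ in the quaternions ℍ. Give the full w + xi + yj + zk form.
7 + 8i + 0j + 0k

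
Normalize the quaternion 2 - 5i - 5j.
0.2722 - 0.6804i - 0.6804j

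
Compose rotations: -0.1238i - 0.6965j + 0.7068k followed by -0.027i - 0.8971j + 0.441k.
-0.9399 - 0.3269i - 0.0355j - 0.0923k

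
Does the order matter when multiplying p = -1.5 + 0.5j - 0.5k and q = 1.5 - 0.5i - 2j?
Yes: pq = -1.25 - 0.25i + 4j - 0.5k ≠ -1.25 + 1.75i + 3.5j - k = qp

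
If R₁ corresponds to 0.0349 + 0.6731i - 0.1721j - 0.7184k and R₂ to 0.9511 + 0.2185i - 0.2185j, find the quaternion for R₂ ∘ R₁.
-0.1515 + 0.8048i - 0.0143j - 0.5738k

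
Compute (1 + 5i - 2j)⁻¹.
0.0333 - 0.1667i + 0.0667j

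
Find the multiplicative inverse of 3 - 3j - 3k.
0.1111 + 0.1111j + 0.1111k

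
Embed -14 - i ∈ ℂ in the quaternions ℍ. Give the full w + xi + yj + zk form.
-14 - i + 0j + 0k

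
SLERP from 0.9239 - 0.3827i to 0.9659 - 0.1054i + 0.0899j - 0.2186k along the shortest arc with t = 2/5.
0.9563 - 0.276i + 0.0367j - 0.0891k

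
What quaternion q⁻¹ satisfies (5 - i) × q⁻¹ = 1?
0.1923 + 0.0385i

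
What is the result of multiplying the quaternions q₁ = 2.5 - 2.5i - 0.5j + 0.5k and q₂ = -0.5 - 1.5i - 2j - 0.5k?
-5.75 - 1.25i - 6.75j + 2.75k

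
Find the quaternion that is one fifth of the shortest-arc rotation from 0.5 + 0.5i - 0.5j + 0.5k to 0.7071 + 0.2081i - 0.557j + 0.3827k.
0.5484 + 0.4462i - 0.5176j + 0.4819k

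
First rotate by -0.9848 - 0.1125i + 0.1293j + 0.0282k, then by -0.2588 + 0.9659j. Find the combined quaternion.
0.13 + 0.0564i - 0.9847j + 0.1014k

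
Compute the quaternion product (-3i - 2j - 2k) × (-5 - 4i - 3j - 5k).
-28 + 19i + 3j + 11k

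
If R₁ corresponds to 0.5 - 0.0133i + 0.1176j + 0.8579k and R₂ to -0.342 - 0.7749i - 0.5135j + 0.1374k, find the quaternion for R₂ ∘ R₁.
-0.2388 - 0.8396i + 0.366j - 0.3227k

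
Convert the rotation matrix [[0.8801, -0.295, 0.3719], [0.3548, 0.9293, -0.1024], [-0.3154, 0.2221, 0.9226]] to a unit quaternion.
0.9659 + 0.084i + 0.1779j + 0.1682k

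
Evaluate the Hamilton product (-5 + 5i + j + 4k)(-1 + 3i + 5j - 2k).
-7 - 42i - 4j + 28k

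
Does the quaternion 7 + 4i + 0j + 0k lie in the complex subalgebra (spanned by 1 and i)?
Yes. The quaternion 7 + 4i has j- and k-coefficients y = z = 0, so it lies in the complex subalgebra spanned by 1 and i.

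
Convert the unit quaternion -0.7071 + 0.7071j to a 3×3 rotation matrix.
[[0, 0, -1], [0, 1, 0], [1, 0, 0]]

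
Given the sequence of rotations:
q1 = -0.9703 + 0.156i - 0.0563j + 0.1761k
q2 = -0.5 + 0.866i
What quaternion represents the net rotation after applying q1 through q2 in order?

q2 · q1 = 0.3501 - 0.9183i - 0.1244j - 0.1368k
0.3501 - 0.9183i - 0.1244j - 0.1368k


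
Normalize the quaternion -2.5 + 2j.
-0.7809 + 0.6247j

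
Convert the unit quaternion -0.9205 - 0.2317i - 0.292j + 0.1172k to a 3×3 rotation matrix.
[[0.802, 0.3511, 0.4833], [-0.0805, 0.8652, -0.495], [-0.5919, 0.3581, 0.7221]]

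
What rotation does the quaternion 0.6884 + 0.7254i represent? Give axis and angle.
axis = (1, 0, 0), θ = 93°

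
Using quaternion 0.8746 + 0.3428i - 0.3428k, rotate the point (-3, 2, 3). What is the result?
(-1.801, 1.06, 4.199)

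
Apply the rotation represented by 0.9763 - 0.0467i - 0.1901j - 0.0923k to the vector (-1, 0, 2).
(-1.636, 0.415, 1.467)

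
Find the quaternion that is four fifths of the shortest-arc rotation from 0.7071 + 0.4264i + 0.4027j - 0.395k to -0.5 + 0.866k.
0.5734 + 0.0947i + 0.0895j - 0.8088k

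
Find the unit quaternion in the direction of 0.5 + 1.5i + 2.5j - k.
0.1601 + 0.4804i + 0.8006j - 0.3203k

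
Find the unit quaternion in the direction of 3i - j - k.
0.9045i - 0.3015j - 0.3015k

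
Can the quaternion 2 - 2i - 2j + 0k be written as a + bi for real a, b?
No. The quaternion 2 - 2i - 2j has j-coefficient y = -2 and k-coefficient z = 0, not both zero, so it does not lie in the complex subalgebra spanned by 1 and i.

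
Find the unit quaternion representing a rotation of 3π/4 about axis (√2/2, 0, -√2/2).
0.3827 + 0.6533i - 0.6533k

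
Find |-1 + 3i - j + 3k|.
√20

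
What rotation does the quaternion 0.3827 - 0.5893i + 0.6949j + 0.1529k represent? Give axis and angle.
axis = (-0.6379, 0.7522, 0.1655), θ = 3π/4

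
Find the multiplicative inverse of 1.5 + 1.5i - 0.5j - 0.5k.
0.3 - 0.3i + 0.1j + 0.1k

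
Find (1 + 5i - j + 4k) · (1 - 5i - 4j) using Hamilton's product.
22 + 16i - 25j - 21k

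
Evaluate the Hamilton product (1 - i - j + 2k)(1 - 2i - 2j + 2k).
-7 - i - 5j + 4k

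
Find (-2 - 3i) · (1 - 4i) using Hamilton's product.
-14 + 5i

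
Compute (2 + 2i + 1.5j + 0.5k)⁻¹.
0.1905 - 0.1905i - 0.1429j - 0.0476k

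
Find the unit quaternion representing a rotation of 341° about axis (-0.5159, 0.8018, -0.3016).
-0.9863 - 0.0851i + 0.1323j - 0.0498k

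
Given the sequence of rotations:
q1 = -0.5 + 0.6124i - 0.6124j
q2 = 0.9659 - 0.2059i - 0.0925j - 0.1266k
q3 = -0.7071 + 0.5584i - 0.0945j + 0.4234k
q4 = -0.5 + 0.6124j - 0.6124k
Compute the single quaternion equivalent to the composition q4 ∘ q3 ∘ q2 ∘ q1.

q2 · q1 = -0.4135 + 0.6169i - 0.6228j + 0.246k
q3 · q2 · q1 = -0.2151 - 0.4267i + 0.6033j - 0.6385k
q4 · q3 · q2 · q1 = -0.6529 + 0.1918i - 0.1721j + 0.7123k
-0.6529 + 0.1918i - 0.1721j + 0.7123k


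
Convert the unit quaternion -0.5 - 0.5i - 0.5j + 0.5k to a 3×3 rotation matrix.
[[0, 1, 0], [0, 0, -1], [-1, 0, 0]]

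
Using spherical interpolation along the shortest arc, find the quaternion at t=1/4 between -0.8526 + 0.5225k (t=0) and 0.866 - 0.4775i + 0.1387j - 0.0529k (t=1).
-0.8972 + 0.129i - 0.0375j + 0.4207k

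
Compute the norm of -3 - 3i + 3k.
√27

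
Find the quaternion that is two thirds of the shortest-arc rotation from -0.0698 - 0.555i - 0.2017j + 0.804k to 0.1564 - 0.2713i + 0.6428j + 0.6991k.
0.0872 - 0.4111i + 0.3913j + 0.8187k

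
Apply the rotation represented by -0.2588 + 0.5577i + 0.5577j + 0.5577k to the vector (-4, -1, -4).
(-1.268, -4.732, -3)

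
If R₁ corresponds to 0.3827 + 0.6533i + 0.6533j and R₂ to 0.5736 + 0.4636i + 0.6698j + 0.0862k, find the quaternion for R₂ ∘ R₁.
-0.5209 + 0.4958i + 0.6874j - 0.1017k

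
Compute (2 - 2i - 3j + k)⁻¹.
0.1111 + 0.1111i + 0.1667j - 0.0556k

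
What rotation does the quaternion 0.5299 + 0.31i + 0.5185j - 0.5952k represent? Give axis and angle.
axis = (0.3655, 0.6114, -0.7018), θ = 116°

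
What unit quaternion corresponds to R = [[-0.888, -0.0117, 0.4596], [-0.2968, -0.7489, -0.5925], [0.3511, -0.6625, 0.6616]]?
-0.0785 + 0.2232i - 0.3455j + 0.9081k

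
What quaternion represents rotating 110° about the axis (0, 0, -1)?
0.5736 - 0.8192k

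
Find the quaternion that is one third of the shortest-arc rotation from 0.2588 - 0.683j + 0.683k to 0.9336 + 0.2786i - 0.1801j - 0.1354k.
0.6104 + 0.1211i - 0.6178j + 0.4806k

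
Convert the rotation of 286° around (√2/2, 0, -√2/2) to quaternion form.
-0.7986 + 0.4255i - 0.4255k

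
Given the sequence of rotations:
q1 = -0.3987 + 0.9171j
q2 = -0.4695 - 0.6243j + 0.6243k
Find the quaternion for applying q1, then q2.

q2 · q1 = 0.7597 - 0.5725i - 0.1817j - 0.2489k
0.7597 - 0.5725i - 0.1817j - 0.2489k


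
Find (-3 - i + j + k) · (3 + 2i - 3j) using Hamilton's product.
-4 - 6i + 14j + 4k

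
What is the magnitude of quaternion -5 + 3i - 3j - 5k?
√68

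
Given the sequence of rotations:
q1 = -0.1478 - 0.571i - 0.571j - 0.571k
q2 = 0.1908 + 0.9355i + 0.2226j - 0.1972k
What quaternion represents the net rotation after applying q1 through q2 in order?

q2 · q1 = 0.5205 - 0.4869i + 0.5049j - 0.4869k
0.5205 - 0.4869i + 0.5049j - 0.4869k


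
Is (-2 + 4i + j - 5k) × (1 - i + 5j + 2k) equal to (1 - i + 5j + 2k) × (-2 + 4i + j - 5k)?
No: pq = 7 + 33i - 12j + 12k ≠ 7 - 21i - 6j - 30k = qp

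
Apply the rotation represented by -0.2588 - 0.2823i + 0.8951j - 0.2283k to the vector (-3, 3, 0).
(0.249, 3.371, -2.564)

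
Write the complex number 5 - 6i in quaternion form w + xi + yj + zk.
5 - 6i + 0j + 0k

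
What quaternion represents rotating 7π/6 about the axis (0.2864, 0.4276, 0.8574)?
-0.2588 + 0.2766i + 0.413j + 0.8282k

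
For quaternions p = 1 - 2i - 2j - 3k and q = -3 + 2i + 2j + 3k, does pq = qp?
Yes: pq = qp = 14 + 8i + 8j + 12k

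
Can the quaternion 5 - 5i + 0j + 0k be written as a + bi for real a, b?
Yes. The quaternion 5 - 5i has j- and k-coefficients y = z = 0, so it lies in the complex subalgebra spanned by 1 and i.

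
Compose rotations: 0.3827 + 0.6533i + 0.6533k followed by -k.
0.6533 - 0.6533j - 0.3827k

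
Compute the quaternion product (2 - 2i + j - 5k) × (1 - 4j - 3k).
-9 - 25i - 13j - 3k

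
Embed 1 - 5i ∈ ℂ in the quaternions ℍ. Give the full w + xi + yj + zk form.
1 - 5i + 0j + 0k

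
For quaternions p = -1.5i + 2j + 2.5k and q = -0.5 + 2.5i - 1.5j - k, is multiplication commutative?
No: pq = 9.25 + 2.5i + 3.75j - 4k ≠ 9.25 - i - 5.75j + 1.5k = qp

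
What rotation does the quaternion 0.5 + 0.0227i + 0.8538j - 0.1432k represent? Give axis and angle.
axis = (0.0262, 0.9859, -0.1654), θ = 2π/3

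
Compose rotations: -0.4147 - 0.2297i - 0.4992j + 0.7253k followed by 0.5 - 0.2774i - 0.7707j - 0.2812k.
-0.4518 - 0.6992i + 0.3358j + 0.4407k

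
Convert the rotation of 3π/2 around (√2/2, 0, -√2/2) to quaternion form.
-0.7071 + 0.5i - 0.5k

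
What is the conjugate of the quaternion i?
-i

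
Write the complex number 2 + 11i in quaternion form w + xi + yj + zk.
2 + 11i + 0j + 0k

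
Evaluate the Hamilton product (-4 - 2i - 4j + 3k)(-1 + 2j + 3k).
3 - 16i + 2j - 19k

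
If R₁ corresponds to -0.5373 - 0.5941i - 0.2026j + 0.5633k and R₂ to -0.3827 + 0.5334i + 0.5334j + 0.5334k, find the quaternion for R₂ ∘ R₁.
0.3301 + 0.3493i - 0.8264j - 0.2933k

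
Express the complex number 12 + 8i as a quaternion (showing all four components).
12 + 8i + 0j + 0k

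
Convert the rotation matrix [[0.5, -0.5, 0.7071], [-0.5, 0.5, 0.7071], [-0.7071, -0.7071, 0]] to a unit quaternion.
0.7071 - 0.5i + 0.5j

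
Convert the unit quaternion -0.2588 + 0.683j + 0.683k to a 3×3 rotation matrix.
[[-0.866, 0.3535, -0.3535], [-0.3535, 0.067, 0.933], [0.3535, 0.933, 0.067]]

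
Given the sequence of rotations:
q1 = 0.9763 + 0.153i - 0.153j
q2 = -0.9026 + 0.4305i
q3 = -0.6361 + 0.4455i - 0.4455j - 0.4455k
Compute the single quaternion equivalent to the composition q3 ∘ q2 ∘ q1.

q2 · q1 = -0.9471 + 0.2822i + 0.1381j - 0.0659k
q3 · q2 · q1 = 0.5089 - 0.5106i + 0.2377j + 0.6511k
0.5089 - 0.5106i + 0.2377j + 0.6511k


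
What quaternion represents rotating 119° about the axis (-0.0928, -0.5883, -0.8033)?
0.5075 - 0.08i - 0.5069j - 0.6921k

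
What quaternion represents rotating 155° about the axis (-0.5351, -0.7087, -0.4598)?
0.2164 - 0.5224i - 0.6919j - 0.4489k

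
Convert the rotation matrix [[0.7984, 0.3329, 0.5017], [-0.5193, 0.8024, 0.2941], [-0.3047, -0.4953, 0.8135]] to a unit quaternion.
0.9239 - 0.2136i + 0.2182j - 0.2306k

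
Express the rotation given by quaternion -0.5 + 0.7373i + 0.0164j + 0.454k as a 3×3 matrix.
[[0.5872, 0.4782, 0.6531], [-0.4298, -0.4995, 0.7522], [0.6859, -0.7224, -0.0878]]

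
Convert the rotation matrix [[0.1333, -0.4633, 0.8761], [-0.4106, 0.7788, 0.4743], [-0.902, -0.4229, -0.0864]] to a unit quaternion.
0.6756 - 0.332i + 0.658j + 0.0195k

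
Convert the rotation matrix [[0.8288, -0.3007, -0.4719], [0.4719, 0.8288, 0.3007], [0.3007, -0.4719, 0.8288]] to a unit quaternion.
0.9336 - 0.2069i - 0.2069j + 0.2069k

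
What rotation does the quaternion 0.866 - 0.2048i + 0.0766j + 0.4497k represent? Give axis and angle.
axis = (-0.4096, 0.1532, 0.8993), θ = π/3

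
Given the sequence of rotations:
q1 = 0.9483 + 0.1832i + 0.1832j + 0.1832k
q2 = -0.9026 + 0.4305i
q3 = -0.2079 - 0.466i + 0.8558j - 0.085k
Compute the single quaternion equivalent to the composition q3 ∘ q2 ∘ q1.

q2 · q1 = -0.9348 + 0.2429i - 0.2442j - 0.0865k
q3 · q2 · q1 = 0.5092 + 0.2903i - 0.8102j + 0.0034k
0.5092 + 0.2903i - 0.8102j + 0.0034k


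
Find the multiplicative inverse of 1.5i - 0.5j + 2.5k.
-0.1714i + 0.0571j - 0.2857k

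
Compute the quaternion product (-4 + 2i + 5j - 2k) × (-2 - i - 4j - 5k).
20 - 33i + 18j + 21k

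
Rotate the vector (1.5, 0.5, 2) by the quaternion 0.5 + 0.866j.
(0.982, 0.5, -2.299)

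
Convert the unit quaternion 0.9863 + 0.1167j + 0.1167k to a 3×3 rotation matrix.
[[0.9455, -0.2302, 0.2302], [0.2302, 0.9728, 0.0272], [-0.2302, 0.0272, 0.9728]]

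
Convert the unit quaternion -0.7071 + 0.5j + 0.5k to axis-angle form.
axis = (0, √2/2, √2/2), θ = 3π/2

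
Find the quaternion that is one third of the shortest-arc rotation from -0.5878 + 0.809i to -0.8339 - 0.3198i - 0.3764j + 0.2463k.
-0.8396 + 0.5053i - 0.1668j + 0.1092k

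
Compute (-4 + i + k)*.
-4 - i - k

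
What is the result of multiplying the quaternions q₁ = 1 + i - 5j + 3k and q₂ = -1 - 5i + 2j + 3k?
5 - 27i - 11j - 23k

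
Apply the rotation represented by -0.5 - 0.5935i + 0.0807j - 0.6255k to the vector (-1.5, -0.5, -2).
(-1.27, 0.838, -2.046)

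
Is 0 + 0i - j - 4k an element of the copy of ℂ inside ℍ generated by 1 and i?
No. The quaternion -j - 4k has j-coefficient y = -1 and k-coefficient z = -4, not both zero, so it does not lie in the complex subalgebra spanned by 1 and i.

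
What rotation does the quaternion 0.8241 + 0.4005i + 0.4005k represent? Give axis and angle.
axis = (√2/2, 0, √2/2), θ = 69°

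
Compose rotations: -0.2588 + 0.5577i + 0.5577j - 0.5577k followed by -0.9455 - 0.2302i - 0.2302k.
0.2447 - 0.3393i - 0.7841j + 0.4585k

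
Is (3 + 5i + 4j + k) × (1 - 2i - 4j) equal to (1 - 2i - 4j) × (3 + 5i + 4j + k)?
No: pq = 29 + 3i - 10j - 11k ≠ 29 - 5i - 6j + 13k = qp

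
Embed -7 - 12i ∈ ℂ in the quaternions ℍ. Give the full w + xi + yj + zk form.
-7 - 12i + 0j + 0k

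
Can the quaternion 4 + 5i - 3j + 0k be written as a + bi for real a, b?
No. The quaternion 4 + 5i - 3j has j-coefficient y = -3 and k-coefficient z = 0, not both zero, so it does not lie in the complex subalgebra spanned by 1 and i.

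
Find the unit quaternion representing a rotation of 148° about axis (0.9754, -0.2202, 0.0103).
0.2756 + 0.9376i - 0.2117j + 0.0099k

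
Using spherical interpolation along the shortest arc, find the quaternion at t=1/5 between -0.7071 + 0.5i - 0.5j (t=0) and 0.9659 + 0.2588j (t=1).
-0.785 + 0.4096i - 0.4647j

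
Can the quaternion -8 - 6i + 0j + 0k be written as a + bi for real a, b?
Yes. The quaternion -8 - 6i has j- and k-coefficients y = z = 0, so it lies in the complex subalgebra spanned by 1 and i.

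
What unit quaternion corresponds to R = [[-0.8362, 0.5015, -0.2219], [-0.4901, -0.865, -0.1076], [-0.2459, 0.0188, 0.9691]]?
-0.2588 - 0.1221i - 0.0232j + 0.9579k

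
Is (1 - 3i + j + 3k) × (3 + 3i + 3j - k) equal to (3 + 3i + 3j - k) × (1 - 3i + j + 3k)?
No: pq = 12 - 16i + 12j - 4k ≠ 12 + 4i + 20k = qp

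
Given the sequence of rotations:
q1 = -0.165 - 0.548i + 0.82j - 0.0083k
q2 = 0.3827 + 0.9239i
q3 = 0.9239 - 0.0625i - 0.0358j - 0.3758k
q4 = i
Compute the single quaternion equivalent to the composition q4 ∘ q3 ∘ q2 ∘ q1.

q2 · q1 = 0.4432 - 0.3622i + 0.3215j + 0.7544k
q3 · q2 · q1 = 0.6818 - 0.2685i + 0.4644j + 0.4974k
q4 · q3 · q2 · q1 = 0.2685 + 0.6818i - 0.4974j + 0.4644k
0.2685 + 0.6818i - 0.4974j + 0.4644k


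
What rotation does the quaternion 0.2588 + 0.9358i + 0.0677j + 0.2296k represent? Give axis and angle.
axis = (0.9688, 0.0701, 0.2377), θ = 5π/6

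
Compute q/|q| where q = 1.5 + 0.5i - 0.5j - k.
0.7746 + 0.2582i - 0.2582j - 0.5164k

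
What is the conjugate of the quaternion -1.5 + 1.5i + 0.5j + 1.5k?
-1.5 - 1.5i - 0.5j - 1.5k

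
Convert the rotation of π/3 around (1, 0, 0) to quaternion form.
0.866 + 0.5i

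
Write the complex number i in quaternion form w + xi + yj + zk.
0 + i + 0j + 0k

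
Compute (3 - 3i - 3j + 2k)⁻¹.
0.0968 + 0.0968i + 0.0968j - 0.0645k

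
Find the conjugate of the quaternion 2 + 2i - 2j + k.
2 - 2i + 2j - k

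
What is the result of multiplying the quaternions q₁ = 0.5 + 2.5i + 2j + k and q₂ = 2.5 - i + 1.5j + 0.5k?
0.25 + 5.25i + 3.5j + 8.5k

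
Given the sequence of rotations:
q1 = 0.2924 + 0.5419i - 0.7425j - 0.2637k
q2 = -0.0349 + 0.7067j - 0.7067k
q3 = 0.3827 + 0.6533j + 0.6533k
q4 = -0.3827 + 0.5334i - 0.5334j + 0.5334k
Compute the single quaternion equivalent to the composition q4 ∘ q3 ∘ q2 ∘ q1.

q2 · q1 = 0.3282 - 0.73i - 0.1504j - 0.5804k
q3 · q2 · q1 = 0.603 - 0.5603i - 0.3201j + 0.4692k
q4 · q3 · q2 · q1 = -0.3529 + 0.4565i - 0.7483j - 0.3275k
-0.3529 + 0.4565i - 0.7483j - 0.3275k


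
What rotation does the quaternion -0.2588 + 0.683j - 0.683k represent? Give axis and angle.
axis = (0, √2/2, -√2/2), θ = 7π/6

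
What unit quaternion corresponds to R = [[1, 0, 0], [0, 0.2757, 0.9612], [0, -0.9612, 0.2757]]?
0.7987 - 0.6018i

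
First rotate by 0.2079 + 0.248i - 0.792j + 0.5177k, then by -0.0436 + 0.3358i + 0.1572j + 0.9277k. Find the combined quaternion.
-0.4481 + 0.8751i + 0.1234j - 0.1346k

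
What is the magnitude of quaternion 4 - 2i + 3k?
√29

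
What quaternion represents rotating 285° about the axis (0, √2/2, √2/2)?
-0.7934 + 0.4305j + 0.4305k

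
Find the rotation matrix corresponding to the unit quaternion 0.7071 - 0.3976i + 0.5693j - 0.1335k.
[[0.3162, -0.2639, 0.9113], [-0.6415, 0.6482, 0.4103], [-0.6989, -0.7143, 0.0356]]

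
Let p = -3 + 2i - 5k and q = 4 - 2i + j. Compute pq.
-8 + 19i + 7j - 18k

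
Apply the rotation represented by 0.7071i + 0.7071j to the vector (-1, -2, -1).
(-2, -1, 1)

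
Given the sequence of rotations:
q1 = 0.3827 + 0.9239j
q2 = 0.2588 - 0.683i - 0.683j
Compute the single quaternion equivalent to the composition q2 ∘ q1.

q2 · q1 = 0.7301 - 0.2614i - 0.0223j - 0.631k
0.7301 - 0.2614i - 0.0223j - 0.631k


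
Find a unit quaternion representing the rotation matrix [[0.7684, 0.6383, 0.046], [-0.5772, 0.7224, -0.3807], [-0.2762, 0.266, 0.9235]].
0.9239 + 0.175i + 0.0872j - 0.3289k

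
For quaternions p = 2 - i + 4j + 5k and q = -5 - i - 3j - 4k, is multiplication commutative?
No: pq = 21 + 2i - 35j - 26k ≠ 21 + 4i - 17j - 40k = qp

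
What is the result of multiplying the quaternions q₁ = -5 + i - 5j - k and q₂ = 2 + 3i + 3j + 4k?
6 - 30i - 32j - 4k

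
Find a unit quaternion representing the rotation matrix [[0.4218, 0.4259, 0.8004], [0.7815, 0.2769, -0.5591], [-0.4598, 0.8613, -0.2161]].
0.6088 + 0.5833i + 0.5175j + 0.146k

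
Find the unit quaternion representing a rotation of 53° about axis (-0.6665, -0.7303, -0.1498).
0.8949 - 0.2974i - 0.3259j - 0.0668k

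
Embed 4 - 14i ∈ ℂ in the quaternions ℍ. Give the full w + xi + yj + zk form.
4 - 14i + 0j + 0k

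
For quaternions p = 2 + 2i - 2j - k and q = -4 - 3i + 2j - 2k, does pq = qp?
No: pq = -8i + 19j - 2k ≠ -20i + 5j + 2k = qp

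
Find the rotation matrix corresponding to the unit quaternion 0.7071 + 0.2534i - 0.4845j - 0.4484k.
[[0.1284, 0.3886, -0.9124], [-0.8797, 0.4695, 0.0761], [0.4579, 0.7929, 0.4021]]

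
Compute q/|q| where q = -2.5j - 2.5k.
-0.7071j - 0.7071k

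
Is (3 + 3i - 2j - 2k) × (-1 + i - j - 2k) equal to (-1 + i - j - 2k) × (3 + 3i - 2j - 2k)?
No: pq = -12 + 2i + 3j - 5k ≠ -12 - 2i - 5j - 3k = qp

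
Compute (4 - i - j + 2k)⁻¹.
0.1818 + 0.0455i + 0.0455j - 0.0909k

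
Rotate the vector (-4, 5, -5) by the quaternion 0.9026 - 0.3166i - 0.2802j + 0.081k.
(-0.378, 0.007, -8.115)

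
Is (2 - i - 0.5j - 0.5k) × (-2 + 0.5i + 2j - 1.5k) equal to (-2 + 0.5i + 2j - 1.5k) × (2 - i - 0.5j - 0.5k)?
No: pq = -3.25 + 4.75i + 3.25j - 3.75k ≠ -3.25 + 1.25i + 6.75j - 0.25k = qp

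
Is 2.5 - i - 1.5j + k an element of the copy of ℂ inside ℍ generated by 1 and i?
No. The quaternion 2.5 - i - 1.5j + k has j-coefficient y = -1.5 and k-coefficient z = 1, not both zero, so it does not lie in the complex subalgebra spanned by 1 and i.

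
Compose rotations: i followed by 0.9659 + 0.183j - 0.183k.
0.9659i - 0.183j - 0.183k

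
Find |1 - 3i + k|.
√11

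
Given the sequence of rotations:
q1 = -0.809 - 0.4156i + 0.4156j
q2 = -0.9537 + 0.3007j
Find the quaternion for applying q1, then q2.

q2 · q1 = 0.6466 + 0.3964i - 0.6396j + 0.125k
0.6466 + 0.3964i - 0.6396j + 0.125k


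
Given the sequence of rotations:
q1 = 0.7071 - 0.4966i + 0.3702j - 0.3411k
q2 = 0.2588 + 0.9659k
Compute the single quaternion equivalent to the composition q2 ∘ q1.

q2 · q1 = 0.5125 - 0.4861i - 0.3839j + 0.5947k
0.5125 - 0.4861i - 0.3839j + 0.5947k


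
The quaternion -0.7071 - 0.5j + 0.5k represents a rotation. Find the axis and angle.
axis = (0, -√2/2, √2/2), θ = 3π/2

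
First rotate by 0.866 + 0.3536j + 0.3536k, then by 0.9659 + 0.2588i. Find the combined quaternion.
0.8365 + 0.2241i + 0.25j + 0.4331k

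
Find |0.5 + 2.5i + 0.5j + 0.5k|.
√7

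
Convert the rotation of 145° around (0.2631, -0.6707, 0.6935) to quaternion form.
0.3007 + 0.2509i - 0.6397j + 0.6614k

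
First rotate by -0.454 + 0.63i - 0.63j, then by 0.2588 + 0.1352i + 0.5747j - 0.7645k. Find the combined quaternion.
0.1594 - 0.38i - 0.9056j - 0.1002k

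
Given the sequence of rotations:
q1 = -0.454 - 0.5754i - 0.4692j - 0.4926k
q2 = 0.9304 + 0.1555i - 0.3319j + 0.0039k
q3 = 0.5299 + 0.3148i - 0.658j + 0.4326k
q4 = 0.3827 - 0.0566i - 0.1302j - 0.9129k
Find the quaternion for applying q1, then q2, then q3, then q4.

q2 · q1 = -0.4867 - 0.4406i - 0.2115j - 0.724k
q3 · q2 · q1 = 0.0548 + 0.1812i + 0.2455j - 0.9507k
q4 · q3 · q2 · q1 = -0.8047 + 0.4141i - 0.1324j - 0.4042k
-0.8047 + 0.4141i - 0.1324j - 0.4042k


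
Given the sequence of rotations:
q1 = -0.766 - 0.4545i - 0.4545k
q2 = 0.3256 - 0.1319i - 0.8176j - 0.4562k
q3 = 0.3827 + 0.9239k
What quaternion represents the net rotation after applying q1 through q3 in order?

q2 · q1 = -0.5167 + 0.3246i + 0.7737j - 0.1701k
q3 · q2 · q1 = -0.0406 - 0.5906i + 0.596j - 0.5425k
-0.0406 - 0.5906i + 0.596j - 0.5425k


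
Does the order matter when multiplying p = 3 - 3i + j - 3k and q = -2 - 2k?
Yes: pq = -12 + 4i - 8j ≠ -12 + 8i + 4j = qp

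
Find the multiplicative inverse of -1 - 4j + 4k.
-0.0303 + 0.1212j - 0.1212k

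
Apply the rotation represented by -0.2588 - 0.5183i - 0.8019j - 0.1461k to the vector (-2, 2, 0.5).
(2.452, -0.991, 1.121)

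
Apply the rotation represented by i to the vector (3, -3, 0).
(3, 3, 0)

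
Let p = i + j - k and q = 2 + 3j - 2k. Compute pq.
-5 + 3i + 4j + k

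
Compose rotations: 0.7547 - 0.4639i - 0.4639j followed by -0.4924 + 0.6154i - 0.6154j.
-0.3716 + 0.6929i - 0.236j - 0.571k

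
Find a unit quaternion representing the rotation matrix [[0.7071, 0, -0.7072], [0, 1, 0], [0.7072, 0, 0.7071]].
0.9239 - 0.3827j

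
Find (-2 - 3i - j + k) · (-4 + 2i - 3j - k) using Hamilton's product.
12 + 12i + 9j + 9k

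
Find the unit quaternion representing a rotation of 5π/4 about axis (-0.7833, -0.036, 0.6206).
-0.3827 - 0.7237i - 0.0333j + 0.5734k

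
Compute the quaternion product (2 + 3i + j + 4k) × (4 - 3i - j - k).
22 + 9i - 7j + 14k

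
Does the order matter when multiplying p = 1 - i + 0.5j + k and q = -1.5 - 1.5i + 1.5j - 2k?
Yes: pq = -1.75 - 2.5i - 2.75j - 4.25k ≠ -1.75 + 2.5i + 4.25j - 2.75k = qp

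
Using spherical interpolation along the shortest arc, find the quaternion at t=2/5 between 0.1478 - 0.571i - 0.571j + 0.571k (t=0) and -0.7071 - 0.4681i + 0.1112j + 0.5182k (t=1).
-0.2422 - 0.6287i - 0.3455j + 0.6532k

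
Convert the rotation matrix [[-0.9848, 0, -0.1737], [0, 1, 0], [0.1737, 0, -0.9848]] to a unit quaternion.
-0.0872 + 0.9962j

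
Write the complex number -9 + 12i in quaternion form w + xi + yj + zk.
-9 + 12i + 0j + 0k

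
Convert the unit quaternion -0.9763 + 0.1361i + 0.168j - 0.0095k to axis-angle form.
axis = (0.6289, 0.7763, -0.0439), θ = 335°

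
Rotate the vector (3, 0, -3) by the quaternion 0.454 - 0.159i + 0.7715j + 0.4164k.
(-3.316, -1.962, -1.776)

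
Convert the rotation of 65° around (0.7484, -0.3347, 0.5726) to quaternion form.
0.8434 + 0.4021i - 0.1798j + 0.3077k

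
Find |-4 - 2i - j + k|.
√22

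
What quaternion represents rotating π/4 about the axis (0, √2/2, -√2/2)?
0.9239 + 0.2706j - 0.2706k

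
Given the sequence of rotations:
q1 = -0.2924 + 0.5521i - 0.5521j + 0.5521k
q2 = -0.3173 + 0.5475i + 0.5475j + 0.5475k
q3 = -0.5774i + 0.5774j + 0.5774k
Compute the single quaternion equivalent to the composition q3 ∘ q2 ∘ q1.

q2 · q1 = -0.2095 + 0.2693i + 0.0151j - 0.9398k
q3 · q2 · q1 = 0.6894 - 0.4304i - 0.5081j - 0.2852k
0.6894 - 0.4304i - 0.5081j - 0.2852k


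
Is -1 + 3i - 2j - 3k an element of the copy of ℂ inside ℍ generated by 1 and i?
No. The quaternion -1 + 3i - 2j - 3k has j-coefficient y = -2 and k-coefficient z = -3, not both zero, so it does not lie in the complex subalgebra spanned by 1 and i.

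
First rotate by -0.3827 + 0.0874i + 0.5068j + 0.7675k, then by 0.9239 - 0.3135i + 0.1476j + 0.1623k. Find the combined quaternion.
-0.5255 + 0.2318i + 0.6665j + 0.4752k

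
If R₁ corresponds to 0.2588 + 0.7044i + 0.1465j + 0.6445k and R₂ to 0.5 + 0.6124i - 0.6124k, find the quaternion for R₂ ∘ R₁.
0.0927 + 0.6004i - 0.7528j + 0.2535k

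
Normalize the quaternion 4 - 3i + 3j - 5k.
0.5208 - 0.3906i + 0.3906j - 0.6509k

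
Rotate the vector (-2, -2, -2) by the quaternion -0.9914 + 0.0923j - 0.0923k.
(-1.2, -2.298, -2.298)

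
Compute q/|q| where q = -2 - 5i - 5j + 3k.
-0.252 - 0.6299i - 0.6299j + 0.378k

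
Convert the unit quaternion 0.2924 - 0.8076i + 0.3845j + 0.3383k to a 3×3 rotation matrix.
[[0.4754, -0.8189, -0.3216], [-0.4232, -0.5333, 0.7324], [-0.7713, -0.2121, -0.6001]]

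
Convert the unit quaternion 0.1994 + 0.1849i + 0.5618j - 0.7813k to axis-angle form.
axis = (0.1887, 0.5733, -0.7973), θ = 157°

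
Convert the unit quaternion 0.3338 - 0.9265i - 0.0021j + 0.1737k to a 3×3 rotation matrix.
[[0.9396, -0.1121, -0.3233], [0.1199, -0.7771, 0.6178], [-0.3205, -0.6193, -0.7168]]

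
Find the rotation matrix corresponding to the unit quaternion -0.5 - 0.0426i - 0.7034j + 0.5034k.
[[-0.4964, 0.5633, 0.6605], [-0.4435, 0.4895, -0.7508], [-0.7463, -0.6656, 0.0068]]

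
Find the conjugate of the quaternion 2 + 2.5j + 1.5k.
2 - 2.5j - 1.5k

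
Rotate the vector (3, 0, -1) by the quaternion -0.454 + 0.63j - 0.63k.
(-1.191, 2.51, 1.51)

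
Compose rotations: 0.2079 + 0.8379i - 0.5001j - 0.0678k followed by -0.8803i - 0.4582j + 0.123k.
0.5168 - 0.0904i - 0.0519j + 0.8497k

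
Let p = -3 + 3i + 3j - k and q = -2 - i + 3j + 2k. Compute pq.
2 + 6i - 20j + 8k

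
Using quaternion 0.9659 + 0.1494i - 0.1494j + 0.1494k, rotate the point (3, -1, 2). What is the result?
(2.577, -0.845, 2.577)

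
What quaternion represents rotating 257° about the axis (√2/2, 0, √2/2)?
-0.6225 + 0.5534i + 0.5534k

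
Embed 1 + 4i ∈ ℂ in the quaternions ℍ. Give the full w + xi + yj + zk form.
1 + 4i + 0j + 0k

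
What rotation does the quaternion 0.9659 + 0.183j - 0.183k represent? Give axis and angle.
axis = (0, √2/2, -√2/2), θ = π/6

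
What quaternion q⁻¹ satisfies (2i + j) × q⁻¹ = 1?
-0.4i - 0.2j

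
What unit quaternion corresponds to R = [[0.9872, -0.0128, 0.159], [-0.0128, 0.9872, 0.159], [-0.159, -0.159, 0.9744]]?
0.9936 - 0.08i + 0.08j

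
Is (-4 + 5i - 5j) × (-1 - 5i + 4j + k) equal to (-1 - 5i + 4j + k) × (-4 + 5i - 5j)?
No: pq = 49 + 10i - 16j - 9k ≠ 49 + 20i - 6j + k = qp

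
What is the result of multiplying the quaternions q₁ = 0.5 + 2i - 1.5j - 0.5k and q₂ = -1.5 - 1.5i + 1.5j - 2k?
3.5 + 7.75j + 0.5k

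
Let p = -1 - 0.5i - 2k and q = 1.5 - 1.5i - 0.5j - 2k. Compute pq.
-6.25 - 0.25i + 2.5j - 0.75k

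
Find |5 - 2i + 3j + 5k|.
√63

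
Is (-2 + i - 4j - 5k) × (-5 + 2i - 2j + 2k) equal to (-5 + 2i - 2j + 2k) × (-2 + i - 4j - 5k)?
No: pq = 10 - 27i + 12j + 27k ≠ 10 + 9i + 36j + 15k = qp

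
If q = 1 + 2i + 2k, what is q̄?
1 - 2i - 2k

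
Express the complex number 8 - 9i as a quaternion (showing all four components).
8 - 9i + 0j + 0k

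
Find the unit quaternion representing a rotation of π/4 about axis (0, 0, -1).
0.9239 - 0.3827k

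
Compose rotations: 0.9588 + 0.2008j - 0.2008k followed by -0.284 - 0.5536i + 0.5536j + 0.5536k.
-0.2723 - 0.7531i + 0.3626j + 0.4767k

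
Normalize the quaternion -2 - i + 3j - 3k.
-0.417 - 0.2085i + 0.6255j - 0.6255k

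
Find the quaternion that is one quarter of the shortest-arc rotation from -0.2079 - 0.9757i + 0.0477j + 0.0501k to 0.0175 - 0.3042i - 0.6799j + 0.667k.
-0.1717 - 0.9324i - 0.1817j + 0.261k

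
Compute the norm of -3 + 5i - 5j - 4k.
√75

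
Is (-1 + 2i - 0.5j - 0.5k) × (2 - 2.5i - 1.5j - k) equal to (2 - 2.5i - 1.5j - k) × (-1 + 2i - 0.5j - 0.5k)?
No: pq = 1.75 + 6.25i + 3.75j - 4.25k ≠ 1.75 + 6.75i - 2.75j + 4.25k = qp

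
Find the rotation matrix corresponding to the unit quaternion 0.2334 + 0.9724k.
[[-0.8911, -0.4539, 0], [0.4539, -0.8911, 0], [0, 0, 1]]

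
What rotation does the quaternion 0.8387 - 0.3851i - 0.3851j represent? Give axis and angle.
axis = (-√2/2, -√2/2, 0), θ = 66°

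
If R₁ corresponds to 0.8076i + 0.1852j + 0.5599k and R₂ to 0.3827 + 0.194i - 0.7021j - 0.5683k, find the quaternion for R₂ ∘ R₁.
0.2915 + 0.0212i - 0.4967j + 0.8172k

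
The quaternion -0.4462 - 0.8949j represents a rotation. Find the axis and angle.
axis = (0, -1, 0), θ = 233°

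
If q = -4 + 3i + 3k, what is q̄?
-4 - 3i - 3k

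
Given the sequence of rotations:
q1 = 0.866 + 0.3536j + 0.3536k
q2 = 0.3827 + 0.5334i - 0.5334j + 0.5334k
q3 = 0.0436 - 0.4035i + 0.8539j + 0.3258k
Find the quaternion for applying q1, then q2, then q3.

q2 · q1 = 0.3314 + 0.0847i - 0.5152j + 0.7859k
q3 · q2 · q1 = 0.2325 + 0.7089i + 0.6052j + 0.2778k
0.2325 + 0.7089i + 0.6052j + 0.2778k


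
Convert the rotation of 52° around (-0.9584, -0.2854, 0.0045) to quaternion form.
0.8988 - 0.4201i - 0.1251j + 0.002k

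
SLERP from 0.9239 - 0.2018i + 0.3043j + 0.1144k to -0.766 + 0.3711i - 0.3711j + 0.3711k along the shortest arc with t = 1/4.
0.9094 - 0.2521i + 0.3307j - 0.0096k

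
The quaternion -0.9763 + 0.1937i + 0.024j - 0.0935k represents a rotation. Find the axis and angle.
axis = (0.895, 0.1109, -0.432), θ = 335°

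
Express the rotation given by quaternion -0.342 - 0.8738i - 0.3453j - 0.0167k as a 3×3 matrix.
[[0.761, 0.592, 0.2654], [0.6149, -0.5276, -0.5861], [-0.207, 0.6092, -0.7655]]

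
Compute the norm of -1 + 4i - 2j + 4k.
√37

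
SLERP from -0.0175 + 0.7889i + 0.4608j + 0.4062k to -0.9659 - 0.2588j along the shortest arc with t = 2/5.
0.5245 + 0.6117i + 0.5015j + 0.315k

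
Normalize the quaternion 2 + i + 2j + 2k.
0.5547 + 0.2774i + 0.5547j + 0.5547k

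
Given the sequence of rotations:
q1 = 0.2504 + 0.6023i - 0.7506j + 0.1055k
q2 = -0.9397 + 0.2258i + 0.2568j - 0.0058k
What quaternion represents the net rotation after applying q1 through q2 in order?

q2 · q1 = -0.1779 - 0.4867i + 0.7423j - 0.4247k
-0.1779 - 0.4867i + 0.7423j - 0.4247k


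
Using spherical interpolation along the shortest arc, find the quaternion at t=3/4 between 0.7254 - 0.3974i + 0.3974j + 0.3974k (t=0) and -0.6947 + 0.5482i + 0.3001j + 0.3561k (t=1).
0.792 - 0.5719i - 0.1263j - 0.1723k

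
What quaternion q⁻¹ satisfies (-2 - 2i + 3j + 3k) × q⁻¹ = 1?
-0.0769 + 0.0769i - 0.1154j - 0.1154k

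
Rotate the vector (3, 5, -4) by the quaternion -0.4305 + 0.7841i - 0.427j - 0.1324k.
(-2.757, -6.143, -2.159)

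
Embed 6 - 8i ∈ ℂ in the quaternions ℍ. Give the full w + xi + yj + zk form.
6 - 8i + 0j + 0k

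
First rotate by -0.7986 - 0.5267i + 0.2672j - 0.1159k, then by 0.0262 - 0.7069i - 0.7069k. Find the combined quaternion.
-0.4752 + 0.7396i + 0.2974j + 0.3726k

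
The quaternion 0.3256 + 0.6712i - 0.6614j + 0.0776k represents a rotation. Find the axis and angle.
axis = (0.7099, -0.6995, 0.0821), θ = 142°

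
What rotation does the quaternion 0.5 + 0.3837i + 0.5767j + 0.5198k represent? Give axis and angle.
axis = (0.4431, 0.6659, 0.6002), θ = 2π/3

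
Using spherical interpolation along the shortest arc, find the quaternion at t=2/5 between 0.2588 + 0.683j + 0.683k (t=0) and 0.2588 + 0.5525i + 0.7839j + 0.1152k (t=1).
0.2813 + 0.2435i + 0.7869j + 0.4922k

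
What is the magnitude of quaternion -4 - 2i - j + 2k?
5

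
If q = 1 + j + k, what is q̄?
1 - j - k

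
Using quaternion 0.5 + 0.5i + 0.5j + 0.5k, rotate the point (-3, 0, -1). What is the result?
(-1, -3, 0)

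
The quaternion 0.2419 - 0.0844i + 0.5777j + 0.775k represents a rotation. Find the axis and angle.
axis = (-0.087, 0.5954, 0.7987), θ = 152°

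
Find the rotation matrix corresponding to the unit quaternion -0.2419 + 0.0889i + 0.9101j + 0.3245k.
[[-0.8672, 0.3188, -0.3826], [0.0048, 0.7736, 0.6337], [0.498, 0.5476, -0.6724]]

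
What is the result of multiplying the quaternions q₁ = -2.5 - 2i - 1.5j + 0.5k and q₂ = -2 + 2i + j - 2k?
11.5 + 1.5i - 2.5j + 5k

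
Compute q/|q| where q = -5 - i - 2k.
-0.9129 - 0.1826i - 0.3651k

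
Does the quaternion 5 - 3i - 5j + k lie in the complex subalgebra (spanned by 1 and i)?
No. The quaternion 5 - 3i - 5j + k has j-coefficient y = -5 and k-coefficient z = 1, not both zero, so it does not lie in the complex subalgebra spanned by 1 and i.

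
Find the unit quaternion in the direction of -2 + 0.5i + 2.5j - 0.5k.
-0.61 + 0.1525i + 0.7625j - 0.1525k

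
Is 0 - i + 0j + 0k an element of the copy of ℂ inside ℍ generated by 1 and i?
Yes. The quaternion -i has j- and k-coefficients y = z = 0, so it lies in the complex subalgebra spanned by 1 and i.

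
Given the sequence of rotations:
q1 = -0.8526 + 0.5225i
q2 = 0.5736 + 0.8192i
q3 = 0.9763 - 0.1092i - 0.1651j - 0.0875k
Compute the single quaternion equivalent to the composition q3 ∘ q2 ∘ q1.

q2 · q1 = -0.9171 - 0.3987i
q3 · q2 · q1 = -0.9389 - 0.2891i + 0.1863j + 0.0144k
-0.9389 - 0.2891i + 0.1863j + 0.0144k


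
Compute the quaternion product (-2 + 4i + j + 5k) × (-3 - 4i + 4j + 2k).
8 - 22i - 39j + k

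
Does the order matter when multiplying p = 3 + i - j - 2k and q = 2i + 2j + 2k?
Yes: pq = 4 + 8i + 10k ≠ 4 + 4i + 12j + 2k = qp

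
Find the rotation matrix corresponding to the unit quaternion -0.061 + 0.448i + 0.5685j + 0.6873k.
[[-0.5911, 0.5932, 0.5465], [0.4255, -0.3462, 0.8361], [0.6852, 0.7268, -0.0478]]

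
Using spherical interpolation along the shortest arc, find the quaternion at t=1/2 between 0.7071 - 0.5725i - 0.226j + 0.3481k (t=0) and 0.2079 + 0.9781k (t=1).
0.5305 - 0.3319i - 0.131j + 0.7689k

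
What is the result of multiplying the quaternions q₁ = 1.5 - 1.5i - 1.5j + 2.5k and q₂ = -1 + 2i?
1.5 + 4.5i + 6.5j + 0.5k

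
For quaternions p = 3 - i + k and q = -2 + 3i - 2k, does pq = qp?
No: pq = -1 + 11i + j - 8k ≠ -1 + 11i - j - 8k = qp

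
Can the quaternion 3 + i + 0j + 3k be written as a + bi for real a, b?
No. The quaternion 3 + i + 3k has j-coefficient y = 0 and k-coefficient z = 3, not both zero, so it does not lie in the complex subalgebra spanned by 1 and i.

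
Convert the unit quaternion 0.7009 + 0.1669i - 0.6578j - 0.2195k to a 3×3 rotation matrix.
[[0.0382, 0.0881, -0.9954], [-0.5273, 0.8479, 0.0548], [0.8488, 0.5227, 0.0789]]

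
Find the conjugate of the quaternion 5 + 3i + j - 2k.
5 - 3i - j + 2k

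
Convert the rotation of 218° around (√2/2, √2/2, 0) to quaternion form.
-0.3256 + 0.6686i + 0.6686j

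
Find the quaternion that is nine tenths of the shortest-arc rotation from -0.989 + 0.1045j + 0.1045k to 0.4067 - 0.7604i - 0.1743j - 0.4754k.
-0.5019 + 0.7122i + 0.176j + 0.4581k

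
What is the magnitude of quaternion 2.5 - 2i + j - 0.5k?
3.391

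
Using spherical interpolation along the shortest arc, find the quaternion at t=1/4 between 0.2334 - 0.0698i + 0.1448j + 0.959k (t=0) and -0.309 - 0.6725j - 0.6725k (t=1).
0.2622 - 0.0539i + 0.2904j + 0.9187k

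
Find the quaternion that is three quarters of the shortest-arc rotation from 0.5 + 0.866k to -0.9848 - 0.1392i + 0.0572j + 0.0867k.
0.9726 + 0.1156i - 0.0475j + 0.196k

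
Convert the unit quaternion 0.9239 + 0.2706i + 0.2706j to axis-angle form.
axis = (√2/2, √2/2, 0), θ = π/4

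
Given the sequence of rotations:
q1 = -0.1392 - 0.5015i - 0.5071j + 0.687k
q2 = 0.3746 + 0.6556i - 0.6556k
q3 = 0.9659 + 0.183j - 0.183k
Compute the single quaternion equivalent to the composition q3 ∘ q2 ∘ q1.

q2 · q1 = 0.727 - 0.6116i - 0.3116j + 0.0162k
q3 · q2 · q1 = 0.7622 - 0.6448i - 0.056j - 0.0055k
0.7622 - 0.6448i - 0.056j - 0.0055k


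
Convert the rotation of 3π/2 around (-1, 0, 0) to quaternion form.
-0.7071 - 0.7071i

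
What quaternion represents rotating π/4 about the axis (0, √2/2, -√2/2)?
0.9239 + 0.2706j - 0.2706k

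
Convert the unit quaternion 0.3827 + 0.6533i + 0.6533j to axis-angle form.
axis = (√2/2, √2/2, 0), θ = 3π/4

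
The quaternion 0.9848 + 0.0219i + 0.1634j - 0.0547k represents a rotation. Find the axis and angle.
axis = (0.1261, 0.9407, -0.3149), θ = 20°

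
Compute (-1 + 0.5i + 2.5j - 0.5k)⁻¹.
-0.129 - 0.0645i - 0.3226j + 0.0645k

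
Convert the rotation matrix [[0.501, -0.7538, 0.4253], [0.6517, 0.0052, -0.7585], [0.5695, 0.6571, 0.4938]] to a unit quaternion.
0.7071 + 0.5005i - 0.051j + 0.4969k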